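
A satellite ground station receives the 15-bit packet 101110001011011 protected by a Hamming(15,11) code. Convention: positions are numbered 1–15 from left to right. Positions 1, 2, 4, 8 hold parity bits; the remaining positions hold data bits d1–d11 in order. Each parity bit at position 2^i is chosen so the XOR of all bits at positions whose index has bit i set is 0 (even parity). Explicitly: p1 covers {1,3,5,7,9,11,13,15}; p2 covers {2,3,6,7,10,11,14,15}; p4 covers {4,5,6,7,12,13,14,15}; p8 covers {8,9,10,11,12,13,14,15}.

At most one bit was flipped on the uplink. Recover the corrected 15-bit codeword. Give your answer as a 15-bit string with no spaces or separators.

s1 (pos 1,3,5,7,9,11,13,15): 1⊕1⊕1⊕0⊕1⊕1⊕0⊕1 = 0
s2 (pos 2,3,6,7,10,11,14,15): 0⊕1⊕0⊕0⊕0⊕1⊕1⊕1 = 0
s4 (pos 4,5,6,7,12,13,14,15): 1⊕1⊕0⊕0⊕1⊕0⊕1⊕1 = 1
s8 (pos 8,9,10,11,12,13,14,15): 0⊕1⊕0⊕1⊕1⊕0⊕1⊕1 = 1
Syndrome s8…s1 = 1100 → error at position 12.
Flip position 12: 101110001011011 → 101110001010011

101110001010011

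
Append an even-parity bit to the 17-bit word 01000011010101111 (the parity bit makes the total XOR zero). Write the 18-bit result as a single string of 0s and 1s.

XOR of the 17 data bits: 0⊕1⊕0⊕0⊕0⊕0⊕1⊕1⊕0⊕1⊕0⊕1⊕0⊕1⊕1⊕1⊕1 = 1
Parity bit = 1 (so all 18 bits XOR to 0).

010000110101011111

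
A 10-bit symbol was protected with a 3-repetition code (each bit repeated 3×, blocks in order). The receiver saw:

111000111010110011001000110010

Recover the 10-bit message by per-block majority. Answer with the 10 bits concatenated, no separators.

1010110010

Block 1 (111): 3 ones → 1
Block 2 (000): 0 ones → 0
Block 3 (111): 3 ones → 1
Block 4 (010): 1 one → 0
Block 5 (110): 2 ones → 1
Block 6 (011): 2 ones → 1
Block 7 (001): 1 one → 0
Block 8 (000): 0 ones → 0
Block 9 (110): 2 ones → 1
Block 10 (010): 1 one → 0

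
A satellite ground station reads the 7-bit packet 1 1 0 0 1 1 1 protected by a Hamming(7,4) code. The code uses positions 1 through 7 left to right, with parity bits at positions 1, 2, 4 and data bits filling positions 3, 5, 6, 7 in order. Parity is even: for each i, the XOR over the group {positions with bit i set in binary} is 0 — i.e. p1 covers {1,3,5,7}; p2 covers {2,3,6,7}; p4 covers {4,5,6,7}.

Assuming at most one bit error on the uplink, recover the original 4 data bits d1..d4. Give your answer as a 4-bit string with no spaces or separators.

s1 (pos 1,3,5,7): 1⊕0⊕1⊕1 = 1
s2 (pos 2,3,6,7): 1⊕0⊕1⊕1 = 1
s4 (pos 4,5,6,7): 0⊕1⊕1⊕1 = 1
Syndrome s4…s1 = 111 → error at position 7.
Flip position 7: 1100111 → 1100110
Read data bits from positions 3,5,6,7: 0110

0110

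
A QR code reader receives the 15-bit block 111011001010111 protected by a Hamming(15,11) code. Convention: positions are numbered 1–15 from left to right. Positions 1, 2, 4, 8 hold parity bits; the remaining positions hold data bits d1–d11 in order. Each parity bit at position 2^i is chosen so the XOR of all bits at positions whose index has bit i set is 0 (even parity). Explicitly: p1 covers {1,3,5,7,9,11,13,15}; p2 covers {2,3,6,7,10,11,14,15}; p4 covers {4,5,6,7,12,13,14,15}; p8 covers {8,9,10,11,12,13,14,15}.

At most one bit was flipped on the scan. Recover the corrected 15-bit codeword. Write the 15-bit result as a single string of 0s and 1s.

111011001010011

s1 (pos 1,3,5,7,9,11,13,15): 1⊕1⊕1⊕0⊕1⊕1⊕1⊕1 = 1
s2 (pos 2,3,6,7,10,11,14,15): 1⊕1⊕1⊕0⊕0⊕1⊕1⊕1 = 0
s4 (pos 4,5,6,7,12,13,14,15): 0⊕1⊕1⊕0⊕0⊕1⊕1⊕1 = 1
s8 (pos 8,9,10,11,12,13,14,15): 0⊕1⊕0⊕1⊕0⊕1⊕1⊕1 = 1
Syndrome s8…s1 = 1101 → error at position 13.
Flip position 13: 111011001010111 → 111011001010011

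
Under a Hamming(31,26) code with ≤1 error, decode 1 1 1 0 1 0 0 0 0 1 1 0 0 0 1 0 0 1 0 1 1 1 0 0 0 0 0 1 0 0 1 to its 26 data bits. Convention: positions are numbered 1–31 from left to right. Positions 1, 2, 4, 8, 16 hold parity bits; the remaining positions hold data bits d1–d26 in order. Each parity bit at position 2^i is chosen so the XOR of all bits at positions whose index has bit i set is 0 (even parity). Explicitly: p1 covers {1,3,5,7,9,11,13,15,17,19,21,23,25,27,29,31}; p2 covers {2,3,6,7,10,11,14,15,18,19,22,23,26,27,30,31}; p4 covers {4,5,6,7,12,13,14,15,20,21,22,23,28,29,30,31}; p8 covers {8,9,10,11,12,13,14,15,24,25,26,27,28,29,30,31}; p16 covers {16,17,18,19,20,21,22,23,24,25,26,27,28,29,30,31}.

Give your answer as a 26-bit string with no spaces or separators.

11000110101010111000001001

s1 (pos 1,3,5,7,9,11,13,15,17,19,21,23,25,27,29,31): 1⊕1⊕1⊕0⊕0⊕1⊕0⊕1⊕0⊕0⊕1⊕0⊕0⊕0⊕0⊕1 = 1
s2 (pos 2,3,6,7,10,11,14,15,18,19,22,23,26,27,30,31): 1⊕1⊕0⊕0⊕1⊕1⊕0⊕1⊕1⊕0⊕1⊕0⊕0⊕0⊕0⊕1 = 0
s4 (pos 4,5,6,7,12,13,14,15,20,21,22,23,28,29,30,31): 0⊕1⊕0⊕0⊕0⊕0⊕0⊕1⊕1⊕1⊕1⊕0⊕1⊕0⊕0⊕1 = 1
s8 (pos 8,9,10,11,12,13,14,15,24,25,26,27,28,29,30,31): 0⊕0⊕1⊕1⊕0⊕0⊕0⊕1⊕0⊕0⊕0⊕0⊕1⊕0⊕0⊕1 = 1
s16 (pos 16,17,18,19,20,21,22,23,24,25,26,27,28,29,30,31): 0⊕0⊕1⊕0⊕1⊕1⊕1⊕0⊕0⊕0⊕0⊕0⊕1⊕0⊕0⊕1 = 0
Syndrome s16…s1 = 01101 → error at position 13.
Flip position 13: 1110100001100010010111000001001 → 1110100001101010010111000001001
Read data bits from positions 3,5,6,7,9,10,11,12,13,14,15,17,18,19,20,21,22,23,24,25,26,27,28,29,30,31: 11000110101010111000001001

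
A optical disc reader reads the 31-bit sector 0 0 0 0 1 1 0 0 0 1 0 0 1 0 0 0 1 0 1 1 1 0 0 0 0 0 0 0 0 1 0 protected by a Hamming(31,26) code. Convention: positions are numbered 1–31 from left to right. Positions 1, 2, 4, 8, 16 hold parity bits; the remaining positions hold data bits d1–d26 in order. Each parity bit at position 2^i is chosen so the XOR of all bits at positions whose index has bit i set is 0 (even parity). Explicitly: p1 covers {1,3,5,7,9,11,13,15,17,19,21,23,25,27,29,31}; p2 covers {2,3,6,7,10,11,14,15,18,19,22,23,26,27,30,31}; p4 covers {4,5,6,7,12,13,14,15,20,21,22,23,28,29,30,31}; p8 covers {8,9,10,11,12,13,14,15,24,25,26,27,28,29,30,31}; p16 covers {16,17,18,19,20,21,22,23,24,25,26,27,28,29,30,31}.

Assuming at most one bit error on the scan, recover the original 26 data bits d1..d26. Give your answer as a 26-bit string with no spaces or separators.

01100100100101110001000010

s1 (pos 1,3,5,7,9,11,13,15,17,19,21,23,25,27,29,31): 0⊕0⊕1⊕0⊕0⊕0⊕1⊕0⊕1⊕1⊕1⊕0⊕0⊕0⊕0⊕0 = 1
s2 (pos 2,3,6,7,10,11,14,15,18,19,22,23,26,27,30,31): 0⊕0⊕1⊕0⊕1⊕0⊕0⊕0⊕0⊕1⊕0⊕0⊕0⊕0⊕1⊕0 = 0
s4 (pos 4,5,6,7,12,13,14,15,20,21,22,23,28,29,30,31): 0⊕1⊕1⊕0⊕0⊕1⊕0⊕0⊕1⊕1⊕0⊕0⊕0⊕0⊕1⊕0 = 0
s8 (pos 8,9,10,11,12,13,14,15,24,25,26,27,28,29,30,31): 0⊕0⊕1⊕0⊕0⊕1⊕0⊕0⊕0⊕0⊕0⊕0⊕0⊕0⊕1⊕0 = 1
s16 (pos 16,17,18,19,20,21,22,23,24,25,26,27,28,29,30,31): 0⊕1⊕0⊕1⊕1⊕1⊕0⊕0⊕0⊕0⊕0⊕0⊕0⊕0⊕1⊕0 = 1
Syndrome s16…s1 = 11001 → error at position 25.
Flip position 25: 0000110001001000101110000000010 → 0000110001001000101110001000010
Read data bits from positions 3,5,6,7,9,10,11,12,13,14,15,17,18,19,20,21,22,23,24,25,26,27,28,29,30,31: 01100100100101110001000010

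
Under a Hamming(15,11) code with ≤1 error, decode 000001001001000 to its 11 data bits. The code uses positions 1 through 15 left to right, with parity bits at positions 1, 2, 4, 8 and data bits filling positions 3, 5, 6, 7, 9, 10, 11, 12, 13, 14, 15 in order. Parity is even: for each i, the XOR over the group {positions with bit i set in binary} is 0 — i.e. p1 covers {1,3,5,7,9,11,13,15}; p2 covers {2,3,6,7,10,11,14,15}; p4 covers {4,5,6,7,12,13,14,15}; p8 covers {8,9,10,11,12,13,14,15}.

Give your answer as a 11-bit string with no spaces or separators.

s1 (pos 1,3,5,7,9,11,13,15): 0⊕0⊕0⊕0⊕1⊕0⊕0⊕0 = 1
s2 (pos 2,3,6,7,10,11,14,15): 0⊕0⊕1⊕0⊕0⊕0⊕0⊕0 = 1
s4 (pos 4,5,6,7,12,13,14,15): 0⊕0⊕1⊕0⊕1⊕0⊕0⊕0 = 0
s8 (pos 8,9,10,11,12,13,14,15): 0⊕1⊕0⊕0⊕1⊕0⊕0⊕0 = 0
Syndrome s8…s1 = 0011 → error at position 3.
Flip position 3: 000001001001000 → 001001001001000
Read data bits from positions 3,5,6,7,9,10,11,12,13,14,15: 10101001000

10101001000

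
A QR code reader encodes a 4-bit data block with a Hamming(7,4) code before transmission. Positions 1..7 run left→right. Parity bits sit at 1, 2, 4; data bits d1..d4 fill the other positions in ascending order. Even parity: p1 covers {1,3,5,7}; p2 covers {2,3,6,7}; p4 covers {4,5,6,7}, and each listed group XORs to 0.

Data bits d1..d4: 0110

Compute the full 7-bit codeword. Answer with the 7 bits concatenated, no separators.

Place data at non-parity positions: p1 p2 0 p4 1 1 0
p1 (pos 1,3,5,7): XOR of data positions = 0⊕1⊕0 = 1
p2 (pos 2,3,6,7): XOR of data positions = 0⊕1⊕0 = 1
p4 (pos 4,5,6,7): XOR of data positions = 1⊕1⊕0 = 0
Codeword: 1100110

1100110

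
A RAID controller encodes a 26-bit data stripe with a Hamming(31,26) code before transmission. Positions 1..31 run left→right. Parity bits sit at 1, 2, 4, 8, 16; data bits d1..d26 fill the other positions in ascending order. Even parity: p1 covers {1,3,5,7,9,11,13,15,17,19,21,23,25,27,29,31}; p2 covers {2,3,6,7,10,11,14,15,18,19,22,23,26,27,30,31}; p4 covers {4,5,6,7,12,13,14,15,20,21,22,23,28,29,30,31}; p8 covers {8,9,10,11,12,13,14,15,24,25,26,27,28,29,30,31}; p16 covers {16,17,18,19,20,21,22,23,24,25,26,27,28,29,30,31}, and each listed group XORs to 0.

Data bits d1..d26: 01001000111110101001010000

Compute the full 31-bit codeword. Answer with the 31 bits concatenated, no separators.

1100100010001110110101001010000

Place data at non-parity positions: p1 p2 0 p4 1 0 0 p8 1 0 0 0 1 1 1 p16 1 1 0 1 0 1 0 0 1 0 1 0 0 0 0
p1 (pos 1,3,5,7,9,11,13,15,17,19,21,23,25,27,29,31): XOR of data positions = 0⊕1⊕0⊕1⊕0⊕1⊕1⊕1⊕0⊕0⊕0⊕1⊕1⊕0⊕0 = 1
p2 (pos 2,3,6,7,10,11,14,15,18,19,22,23,26,27,30,31): XOR of data positions = 0⊕0⊕0⊕0⊕0⊕1⊕1⊕1⊕0⊕1⊕0⊕0⊕1⊕0⊕0 = 1
p4 (pos 4,5,6,7,12,13,14,15,20,21,22,23,28,29,30,31): XOR of data positions = 1⊕0⊕0⊕0⊕1⊕1⊕1⊕1⊕0⊕1⊕0⊕0⊕0⊕0⊕0 = 0
p8 (pos 8,9,10,11,12,13,14,15,24,25,26,27,28,29,30,31): XOR of data positions = 1⊕0⊕0⊕0⊕1⊕1⊕1⊕0⊕1⊕0⊕1⊕0⊕0⊕0⊕0 = 0
p16 (pos 16,17,18,19,20,21,22,23,24,25,26,27,28,29,30,31): XOR of data positions = 1⊕1⊕0⊕1⊕0⊕1⊕0⊕0⊕1⊕0⊕1⊕0⊕0⊕0⊕0 = 0
Codeword: 1100100010001110110101001010000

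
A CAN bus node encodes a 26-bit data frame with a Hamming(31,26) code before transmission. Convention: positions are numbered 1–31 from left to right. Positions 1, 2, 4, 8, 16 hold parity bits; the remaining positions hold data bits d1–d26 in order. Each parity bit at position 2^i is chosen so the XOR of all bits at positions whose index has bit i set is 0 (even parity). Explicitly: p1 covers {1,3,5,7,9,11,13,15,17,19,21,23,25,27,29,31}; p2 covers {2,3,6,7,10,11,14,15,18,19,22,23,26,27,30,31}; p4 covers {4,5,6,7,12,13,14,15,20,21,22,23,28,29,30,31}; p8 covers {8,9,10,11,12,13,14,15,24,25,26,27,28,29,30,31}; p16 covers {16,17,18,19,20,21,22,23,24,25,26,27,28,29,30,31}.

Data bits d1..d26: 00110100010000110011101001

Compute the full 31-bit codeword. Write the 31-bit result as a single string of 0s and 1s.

0001011101000101000110011101001

Place data at non-parity positions: p1 p2 0 p4 0 1 1 p8 0 1 0 0 0 1 0 p16 0 0 0 1 1 0 0 1 1 1 0 1 0 0 1
p1 (pos 1,3,5,7,9,11,13,15,17,19,21,23,25,27,29,31): XOR of data positions = 0⊕0⊕1⊕0⊕0⊕0⊕0⊕0⊕0⊕1⊕0⊕1⊕0⊕0⊕1 = 0
p2 (pos 2,3,6,7,10,11,14,15,18,19,22,23,26,27,30,31): XOR of data positions = 0⊕1⊕1⊕1⊕0⊕1⊕0⊕0⊕0⊕0⊕0⊕1⊕0⊕0⊕1 = 0
p4 (pos 4,5,6,7,12,13,14,15,20,21,22,23,28,29,30,31): XOR of data positions = 0⊕1⊕1⊕0⊕0⊕1⊕0⊕1⊕1⊕0⊕0⊕1⊕0⊕0⊕1 = 1
p8 (pos 8,9,10,11,12,13,14,15,24,25,26,27,28,29,30,31): XOR of data positions = 0⊕1⊕0⊕0⊕0⊕1⊕0⊕1⊕1⊕1⊕0⊕1⊕0⊕0⊕1 = 1
p16 (pos 16,17,18,19,20,21,22,23,24,25,26,27,28,29,30,31): XOR of data positions = 0⊕0⊕0⊕1⊕1⊕0⊕0⊕1⊕1⊕1⊕0⊕1⊕0⊕0⊕1 = 1
Codeword: 0001011101000101000110011101001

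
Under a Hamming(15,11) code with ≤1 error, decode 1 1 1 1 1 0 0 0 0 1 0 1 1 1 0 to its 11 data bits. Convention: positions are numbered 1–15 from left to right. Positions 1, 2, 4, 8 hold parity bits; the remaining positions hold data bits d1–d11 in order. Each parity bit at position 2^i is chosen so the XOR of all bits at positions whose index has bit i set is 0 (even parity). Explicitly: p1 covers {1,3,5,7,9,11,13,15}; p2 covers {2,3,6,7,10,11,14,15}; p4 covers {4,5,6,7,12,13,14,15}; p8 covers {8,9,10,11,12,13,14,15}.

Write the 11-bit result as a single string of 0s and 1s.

s1 (pos 1,3,5,7,9,11,13,15): 1⊕1⊕1⊕0⊕0⊕0⊕1⊕0 = 0
s2 (pos 2,3,6,7,10,11,14,15): 1⊕1⊕0⊕0⊕1⊕0⊕1⊕0 = 0
s4 (pos 4,5,6,7,12,13,14,15): 1⊕1⊕0⊕0⊕1⊕1⊕1⊕0 = 1
s8 (pos 8,9,10,11,12,13,14,15): 0⊕0⊕1⊕0⊕1⊕1⊕1⊕0 = 0
Syndrome s8…s1 = 0100 → error at position 4.
Flip position 4: 111110000101110 → 111010000101110
Read data bits from positions 3,5,6,7,9,10,11,12,13,14,15: 11000101110

11000101110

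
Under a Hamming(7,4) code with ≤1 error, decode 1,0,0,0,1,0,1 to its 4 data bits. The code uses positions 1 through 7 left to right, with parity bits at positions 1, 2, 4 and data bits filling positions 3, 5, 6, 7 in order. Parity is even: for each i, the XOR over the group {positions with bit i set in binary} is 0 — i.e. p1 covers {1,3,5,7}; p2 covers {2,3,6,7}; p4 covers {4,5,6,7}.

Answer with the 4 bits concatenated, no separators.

s1 (pos 1,3,5,7): 1⊕0⊕1⊕1 = 1
s2 (pos 2,3,6,7): 0⊕0⊕0⊕1 = 1
s4 (pos 4,5,6,7): 0⊕1⊕0⊕1 = 0
Syndrome s4…s1 = 011 → error at position 3.
Flip position 3: 1000101 → 1010101
Read data bits from positions 3,5,6,7: 1101

1101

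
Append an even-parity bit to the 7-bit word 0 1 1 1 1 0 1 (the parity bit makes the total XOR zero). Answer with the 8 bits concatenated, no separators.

XOR of the 7 data bits: 0⊕1⊕1⊕1⊕1⊕0⊕1 = 1
Parity bit = 1 (so all 8 bits XOR to 0).

01111011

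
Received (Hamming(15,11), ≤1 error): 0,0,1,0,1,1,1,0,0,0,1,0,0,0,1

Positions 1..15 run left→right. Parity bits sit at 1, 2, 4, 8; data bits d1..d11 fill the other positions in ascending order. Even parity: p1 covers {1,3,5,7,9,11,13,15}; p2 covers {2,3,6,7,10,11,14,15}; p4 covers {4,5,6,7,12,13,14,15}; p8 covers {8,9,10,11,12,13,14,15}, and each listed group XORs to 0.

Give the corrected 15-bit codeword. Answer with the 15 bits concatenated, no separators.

s1 (pos 1,3,5,7,9,11,13,15): 0⊕1⊕1⊕1⊕0⊕1⊕0⊕1 = 1
s2 (pos 2,3,6,7,10,11,14,15): 0⊕1⊕1⊕1⊕0⊕1⊕0⊕1 = 1
s4 (pos 4,5,6,7,12,13,14,15): 0⊕1⊕1⊕1⊕0⊕0⊕0⊕1 = 0
s8 (pos 8,9,10,11,12,13,14,15): 0⊕0⊕0⊕1⊕0⊕0⊕0⊕1 = 0
Syndrome s8…s1 = 0011 → error at position 3.
Flip position 3: 001011100010001 → 000011100010001

000011100010001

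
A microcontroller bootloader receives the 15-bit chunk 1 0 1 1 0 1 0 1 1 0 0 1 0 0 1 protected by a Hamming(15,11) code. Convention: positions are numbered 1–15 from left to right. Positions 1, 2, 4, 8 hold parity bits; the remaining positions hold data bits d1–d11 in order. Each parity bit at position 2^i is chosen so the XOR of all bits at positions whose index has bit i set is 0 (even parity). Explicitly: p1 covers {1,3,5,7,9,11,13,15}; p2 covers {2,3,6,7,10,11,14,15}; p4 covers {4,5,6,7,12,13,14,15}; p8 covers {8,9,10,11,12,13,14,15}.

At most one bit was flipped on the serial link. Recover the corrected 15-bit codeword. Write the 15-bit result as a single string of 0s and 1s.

s1 (pos 1,3,5,7,9,11,13,15): 1⊕1⊕0⊕0⊕1⊕0⊕0⊕1 = 0
s2 (pos 2,3,6,7,10,11,14,15): 0⊕1⊕1⊕0⊕0⊕0⊕0⊕1 = 1
s4 (pos 4,5,6,7,12,13,14,15): 1⊕0⊕1⊕0⊕1⊕0⊕0⊕1 = 0
s8 (pos 8,9,10,11,12,13,14,15): 1⊕1⊕0⊕0⊕1⊕0⊕0⊕1 = 0
Syndrome s8…s1 = 0010 → error at position 2.
Flip position 2: 101101011001001 → 111101011001001

111101011001001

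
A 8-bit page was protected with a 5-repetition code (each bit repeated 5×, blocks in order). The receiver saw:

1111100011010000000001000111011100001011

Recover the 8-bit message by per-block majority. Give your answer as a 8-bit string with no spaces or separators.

10000101

Block 1 (11111): 5 ones → 1
Block 2 (00011): 2 ones → 0
Block 3 (01000): 1 one → 0
Block 4 (00000): 0 ones → 0
Block 5 (01000): 1 one → 0
Block 6 (11101): 4 ones → 1
Block 7 (11000): 2 ones → 0
Block 8 (01011): 3 ones → 1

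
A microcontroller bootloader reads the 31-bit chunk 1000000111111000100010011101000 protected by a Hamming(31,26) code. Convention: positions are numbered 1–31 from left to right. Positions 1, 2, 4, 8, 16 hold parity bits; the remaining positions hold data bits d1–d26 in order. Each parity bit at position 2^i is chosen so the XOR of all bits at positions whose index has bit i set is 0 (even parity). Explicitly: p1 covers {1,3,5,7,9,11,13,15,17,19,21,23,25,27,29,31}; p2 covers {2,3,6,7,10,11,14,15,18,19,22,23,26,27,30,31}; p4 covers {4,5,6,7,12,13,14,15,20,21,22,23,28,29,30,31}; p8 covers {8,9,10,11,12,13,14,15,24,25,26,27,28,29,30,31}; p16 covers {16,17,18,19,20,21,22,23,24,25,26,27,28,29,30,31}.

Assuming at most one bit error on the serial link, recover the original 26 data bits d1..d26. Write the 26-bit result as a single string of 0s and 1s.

s1 (pos 1,3,5,7,9,11,13,15,17,19,21,23,25,27,29,31): 1⊕0⊕0⊕0⊕1⊕1⊕1⊕0⊕1⊕0⊕1⊕0⊕1⊕0⊕0⊕0 = 1
s2 (pos 2,3,6,7,10,11,14,15,18,19,22,23,26,27,30,31): 0⊕0⊕0⊕0⊕1⊕1⊕0⊕0⊕0⊕0⊕0⊕0⊕1⊕0⊕0⊕0 = 1
s4 (pos 4,5,6,7,12,13,14,15,20,21,22,23,28,29,30,31): 0⊕0⊕0⊕0⊕1⊕1⊕0⊕0⊕0⊕1⊕0⊕0⊕1⊕0⊕0⊕0 = 0
s8 (pos 8,9,10,11,12,13,14,15,24,25,26,27,28,29,30,31): 1⊕1⊕1⊕1⊕1⊕1⊕0⊕0⊕1⊕1⊕1⊕0⊕1⊕0⊕0⊕0 = 0
s16 (pos 16,17,18,19,20,21,22,23,24,25,26,27,28,29,30,31): 0⊕1⊕0⊕0⊕0⊕1⊕0⊕0⊕1⊕1⊕1⊕0⊕1⊕0⊕0⊕0 = 0
Syndrome s16…s1 = 00011 → error at position 3.
Flip position 3: 1000000111111000100010011101000 → 1010000111111000100010011101000
Read data bits from positions 3,5,6,7,9,10,11,12,13,14,15,17,18,19,20,21,22,23,24,25,26,27,28,29,30,31: 10001111100100010011101000

10001111100100010011101000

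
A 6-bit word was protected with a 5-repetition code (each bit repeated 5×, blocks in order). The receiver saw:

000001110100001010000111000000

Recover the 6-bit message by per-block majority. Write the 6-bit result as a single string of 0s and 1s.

Block 1 (00000): 0 ones → 0
Block 2 (11101): 4 ones → 1
Block 3 (00001): 1 one → 0
Block 4 (01000): 1 one → 0
Block 5 (01110): 3 ones → 1
Block 6 (00000): 0 ones → 0

010010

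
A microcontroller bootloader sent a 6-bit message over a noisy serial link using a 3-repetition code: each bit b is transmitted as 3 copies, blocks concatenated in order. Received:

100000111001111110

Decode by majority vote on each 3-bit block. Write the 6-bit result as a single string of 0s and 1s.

001011

Block 1 (100): 1 one → 0
Block 2 (000): 0 ones → 0
Block 3 (111): 3 ones → 1
Block 4 (001): 1 one → 0
Block 5 (111): 3 ones → 1
Block 6 (110): 2 ones → 1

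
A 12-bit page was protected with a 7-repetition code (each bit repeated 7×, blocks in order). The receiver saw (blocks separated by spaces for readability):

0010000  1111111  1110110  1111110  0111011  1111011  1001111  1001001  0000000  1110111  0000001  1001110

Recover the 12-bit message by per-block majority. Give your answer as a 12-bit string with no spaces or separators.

Block 1 (0010000): 1 one → 0
Block 2 (1111111): 7 ones → 1
Block 3 (1110110): 5 ones → 1
Block 4 (1111110): 6 ones → 1
Block 5 (0111011): 5 ones → 1
Block 6 (1111011): 6 ones → 1
Block 7 (1001111): 5 ones → 1
Block 8 (1001001): 3 ones → 0
Block 9 (0000000): 0 ones → 0
Block 10 (1110111): 6 ones → 1
Block 11 (0000001): 1 one → 0
Block 12 (1001110): 4 ones → 1

011111100101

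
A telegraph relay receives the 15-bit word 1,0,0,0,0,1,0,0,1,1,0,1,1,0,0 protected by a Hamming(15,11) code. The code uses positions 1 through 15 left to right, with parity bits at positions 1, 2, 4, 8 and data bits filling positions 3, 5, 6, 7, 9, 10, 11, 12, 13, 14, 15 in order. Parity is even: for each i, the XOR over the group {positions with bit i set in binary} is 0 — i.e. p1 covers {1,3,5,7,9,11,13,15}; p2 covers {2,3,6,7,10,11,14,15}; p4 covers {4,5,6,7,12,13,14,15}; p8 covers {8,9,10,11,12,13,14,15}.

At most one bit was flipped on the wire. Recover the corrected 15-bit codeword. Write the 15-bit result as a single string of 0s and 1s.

100011001101100

s1 (pos 1,3,5,7,9,11,13,15): 1⊕0⊕0⊕0⊕1⊕0⊕1⊕0 = 1
s2 (pos 2,3,6,7,10,11,14,15): 0⊕0⊕1⊕0⊕1⊕0⊕0⊕0 = 0
s4 (pos 4,5,6,7,12,13,14,15): 0⊕0⊕1⊕0⊕1⊕1⊕0⊕0 = 1
s8 (pos 8,9,10,11,12,13,14,15): 0⊕1⊕1⊕0⊕1⊕1⊕0⊕0 = 0
Syndrome s8…s1 = 0101 → error at position 5.
Flip position 5: 100001001101100 → 100011001101100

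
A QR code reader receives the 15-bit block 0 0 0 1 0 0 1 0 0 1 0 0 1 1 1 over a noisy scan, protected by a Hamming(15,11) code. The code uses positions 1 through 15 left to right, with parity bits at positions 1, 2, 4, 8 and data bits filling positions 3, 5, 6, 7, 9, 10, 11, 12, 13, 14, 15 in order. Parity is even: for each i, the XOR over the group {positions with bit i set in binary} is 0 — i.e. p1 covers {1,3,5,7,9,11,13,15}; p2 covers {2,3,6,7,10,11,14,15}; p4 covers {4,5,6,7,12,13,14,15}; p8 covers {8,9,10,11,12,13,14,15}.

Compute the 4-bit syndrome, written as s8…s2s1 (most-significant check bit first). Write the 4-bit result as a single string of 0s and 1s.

0101

s1 (pos 1,3,5,7,9,11,13,15): 0⊕0⊕0⊕1⊕0⊕0⊕1⊕1 = 1
s2 (pos 2,3,6,7,10,11,14,15): 0⊕0⊕0⊕1⊕1⊕0⊕1⊕1 = 0
s4 (pos 4,5,6,7,12,13,14,15): 1⊕0⊕0⊕1⊕0⊕1⊕1⊕1 = 1
s8 (pos 8,9,10,11,12,13,14,15): 0⊕0⊕1⊕0⊕0⊕1⊕1⊕1 = 0
Syndrome s8…s1 = 0101 → error at position 5.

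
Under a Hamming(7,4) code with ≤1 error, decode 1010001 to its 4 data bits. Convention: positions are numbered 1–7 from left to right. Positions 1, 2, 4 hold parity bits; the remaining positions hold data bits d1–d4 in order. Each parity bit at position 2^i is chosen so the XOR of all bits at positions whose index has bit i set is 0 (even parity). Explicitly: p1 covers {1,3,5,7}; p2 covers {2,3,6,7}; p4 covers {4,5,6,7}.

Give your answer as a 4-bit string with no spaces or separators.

1101

s1 (pos 1,3,5,7): 1⊕1⊕0⊕1 = 1
s2 (pos 2,3,6,7): 0⊕1⊕0⊕1 = 0
s4 (pos 4,5,6,7): 0⊕0⊕0⊕1 = 1
Syndrome s4…s1 = 101 → error at position 5.
Flip position 5: 1010001 → 1010101
Read data bits from positions 3,5,6,7: 1101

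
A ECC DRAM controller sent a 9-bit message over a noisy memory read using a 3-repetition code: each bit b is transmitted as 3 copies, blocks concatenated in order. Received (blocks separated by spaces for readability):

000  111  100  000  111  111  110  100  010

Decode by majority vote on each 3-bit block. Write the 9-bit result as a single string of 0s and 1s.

010011100

Block 1 (000): 0 ones → 0
Block 2 (111): 3 ones → 1
Block 3 (100): 1 one → 0
Block 4 (000): 0 ones → 0
Block 5 (111): 3 ones → 1
Block 6 (111): 3 ones → 1
Block 7 (110): 2 ones → 1
Block 8 (100): 1 one → 0
Block 9 (010): 1 one → 0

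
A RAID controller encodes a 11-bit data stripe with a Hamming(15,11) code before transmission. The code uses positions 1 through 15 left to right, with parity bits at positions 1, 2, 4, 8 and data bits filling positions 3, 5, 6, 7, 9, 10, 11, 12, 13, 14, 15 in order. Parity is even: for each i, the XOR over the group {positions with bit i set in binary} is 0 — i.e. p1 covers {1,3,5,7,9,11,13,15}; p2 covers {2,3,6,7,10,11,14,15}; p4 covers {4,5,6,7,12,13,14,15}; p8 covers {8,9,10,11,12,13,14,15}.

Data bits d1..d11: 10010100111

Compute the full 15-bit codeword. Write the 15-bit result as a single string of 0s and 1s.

Place data at non-parity positions: p1 p2 1 p4 0 0 1 p8 0 1 0 0 1 1 1
p1 (pos 1,3,5,7,9,11,13,15): XOR of data positions = 1⊕0⊕1⊕0⊕0⊕1⊕1 = 0
p2 (pos 2,3,6,7,10,11,14,15): XOR of data positions = 1⊕0⊕1⊕1⊕0⊕1⊕1 = 1
p4 (pos 4,5,6,7,12,13,14,15): XOR of data positions = 0⊕0⊕1⊕0⊕1⊕1⊕1 = 0
p8 (pos 8,9,10,11,12,13,14,15): XOR of data positions = 0⊕1⊕0⊕0⊕1⊕1⊕1 = 0
Codeword: 011000100100111

011000100100111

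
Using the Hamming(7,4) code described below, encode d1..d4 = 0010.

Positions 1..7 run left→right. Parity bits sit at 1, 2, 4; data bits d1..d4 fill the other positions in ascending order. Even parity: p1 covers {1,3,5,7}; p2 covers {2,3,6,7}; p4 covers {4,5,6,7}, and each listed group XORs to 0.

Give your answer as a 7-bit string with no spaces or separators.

Place data at non-parity positions: p1 p2 0 p4 0 1 0
p1 (pos 1,3,5,7): XOR of data positions = 0⊕0⊕0 = 0
p2 (pos 2,3,6,7): XOR of data positions = 0⊕1⊕0 = 1
p4 (pos 4,5,6,7): XOR of data positions = 0⊕1⊕0 = 1
Codeword: 0101010

0101010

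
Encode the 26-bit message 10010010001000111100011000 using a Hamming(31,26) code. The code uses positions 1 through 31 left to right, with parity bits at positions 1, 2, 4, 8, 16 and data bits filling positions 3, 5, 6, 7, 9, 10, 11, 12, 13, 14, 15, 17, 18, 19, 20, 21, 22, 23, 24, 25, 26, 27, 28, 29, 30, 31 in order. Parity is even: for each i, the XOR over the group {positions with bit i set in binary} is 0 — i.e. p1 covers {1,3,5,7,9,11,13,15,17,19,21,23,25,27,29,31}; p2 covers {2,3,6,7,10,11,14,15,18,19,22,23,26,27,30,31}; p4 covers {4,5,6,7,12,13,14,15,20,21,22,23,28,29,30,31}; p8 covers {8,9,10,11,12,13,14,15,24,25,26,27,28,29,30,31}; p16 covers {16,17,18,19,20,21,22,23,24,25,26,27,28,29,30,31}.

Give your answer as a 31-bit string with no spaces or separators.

1111001000100010000111100011000

Place data at non-parity positions: p1 p2 1 p4 0 0 1 p8 0 0 1 0 0 0 1 p16 0 0 0 1 1 1 1 0 0 0 1 1 0 0 0
p1 (pos 1,3,5,7,9,11,13,15,17,19,21,23,25,27,29,31): XOR of data positions = 1⊕0⊕1⊕0⊕1⊕0⊕1⊕0⊕0⊕1⊕1⊕0⊕1⊕0⊕0 = 1
p2 (pos 2,3,6,7,10,11,14,15,18,19,22,23,26,27,30,31): XOR of data positions = 1⊕0⊕1⊕0⊕1⊕0⊕1⊕0⊕0⊕1⊕1⊕0⊕1⊕0⊕0 = 1
p4 (pos 4,5,6,7,12,13,14,15,20,21,22,23,28,29,30,31): XOR of data positions = 0⊕0⊕1⊕0⊕0⊕0⊕1⊕1⊕1⊕1⊕1⊕1⊕0⊕0⊕0 = 1
p8 (pos 8,9,10,11,12,13,14,15,24,25,26,27,28,29,30,31): XOR of data positions = 0⊕0⊕1⊕0⊕0⊕0⊕1⊕0⊕0⊕0⊕1⊕1⊕0⊕0⊕0 = 0
p16 (pos 16,17,18,19,20,21,22,23,24,25,26,27,28,29,30,31): XOR of data positions = 0⊕0⊕0⊕1⊕1⊕1⊕1⊕0⊕0⊕0⊕1⊕1⊕0⊕0⊕0 = 0
Codeword: 1111001000100010000111100011000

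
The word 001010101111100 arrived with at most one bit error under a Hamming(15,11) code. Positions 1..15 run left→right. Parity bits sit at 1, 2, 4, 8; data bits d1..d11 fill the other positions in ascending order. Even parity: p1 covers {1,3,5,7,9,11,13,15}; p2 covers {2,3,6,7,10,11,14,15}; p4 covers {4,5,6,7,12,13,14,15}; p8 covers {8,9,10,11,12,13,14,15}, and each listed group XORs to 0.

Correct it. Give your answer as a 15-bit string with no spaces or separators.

s1 (pos 1,3,5,7,9,11,13,15): 0⊕1⊕1⊕1⊕1⊕1⊕1⊕0 = 0
s2 (pos 2,3,6,7,10,11,14,15): 0⊕1⊕0⊕1⊕1⊕1⊕0⊕0 = 0
s4 (pos 4,5,6,7,12,13,14,15): 0⊕1⊕0⊕1⊕1⊕1⊕0⊕0 = 0
s8 (pos 8,9,10,11,12,13,14,15): 0⊕1⊕1⊕1⊕1⊕1⊕0⊕0 = 1
Syndrome s8…s1 = 1000 → error at position 8.
Flip position 8: 001010101111100 → 001010111111100

001010111111100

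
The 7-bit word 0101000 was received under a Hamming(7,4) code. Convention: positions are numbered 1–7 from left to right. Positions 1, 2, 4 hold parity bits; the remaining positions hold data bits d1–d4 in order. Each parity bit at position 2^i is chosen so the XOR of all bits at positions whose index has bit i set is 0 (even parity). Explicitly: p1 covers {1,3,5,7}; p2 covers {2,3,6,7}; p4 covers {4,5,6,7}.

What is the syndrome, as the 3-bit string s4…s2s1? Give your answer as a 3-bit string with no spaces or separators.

110

s1 (pos 1,3,5,7): 0⊕0⊕0⊕0 = 0
s2 (pos 2,3,6,7): 1⊕0⊕0⊕0 = 1
s4 (pos 4,5,6,7): 1⊕0⊕0⊕0 = 1
Syndrome s4…s1 = 110 → error at position 6.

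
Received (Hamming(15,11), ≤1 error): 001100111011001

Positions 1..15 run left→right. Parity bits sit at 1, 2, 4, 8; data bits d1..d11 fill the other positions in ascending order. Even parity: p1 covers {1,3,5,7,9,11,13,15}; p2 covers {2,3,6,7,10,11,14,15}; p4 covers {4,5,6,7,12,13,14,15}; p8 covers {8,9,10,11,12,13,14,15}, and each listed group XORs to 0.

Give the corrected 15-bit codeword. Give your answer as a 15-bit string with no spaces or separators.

001100110011001

s1 (pos 1,3,5,7,9,11,13,15): 0⊕1⊕0⊕1⊕1⊕1⊕0⊕1 = 1
s2 (pos 2,3,6,7,10,11,14,15): 0⊕1⊕0⊕1⊕0⊕1⊕0⊕1 = 0
s4 (pos 4,5,6,7,12,13,14,15): 1⊕0⊕0⊕1⊕1⊕0⊕0⊕1 = 0
s8 (pos 8,9,10,11,12,13,14,15): 1⊕1⊕0⊕1⊕1⊕0⊕0⊕1 = 1
Syndrome s8…s1 = 1001 → error at position 9.
Flip position 9: 001100111011001 → 001100110011001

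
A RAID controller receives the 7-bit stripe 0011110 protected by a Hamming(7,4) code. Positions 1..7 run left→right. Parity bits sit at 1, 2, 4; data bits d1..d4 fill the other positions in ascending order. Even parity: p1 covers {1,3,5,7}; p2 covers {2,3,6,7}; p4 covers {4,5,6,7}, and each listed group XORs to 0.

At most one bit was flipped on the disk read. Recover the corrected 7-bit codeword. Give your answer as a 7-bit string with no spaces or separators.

s1 (pos 1,3,5,7): 0⊕1⊕1⊕0 = 0
s2 (pos 2,3,6,7): 0⊕1⊕1⊕0 = 0
s4 (pos 4,5,6,7): 1⊕1⊕1⊕0 = 1
Syndrome s4…s1 = 100 → error at position 4.
Flip position 4: 0011110 → 0010110

0010110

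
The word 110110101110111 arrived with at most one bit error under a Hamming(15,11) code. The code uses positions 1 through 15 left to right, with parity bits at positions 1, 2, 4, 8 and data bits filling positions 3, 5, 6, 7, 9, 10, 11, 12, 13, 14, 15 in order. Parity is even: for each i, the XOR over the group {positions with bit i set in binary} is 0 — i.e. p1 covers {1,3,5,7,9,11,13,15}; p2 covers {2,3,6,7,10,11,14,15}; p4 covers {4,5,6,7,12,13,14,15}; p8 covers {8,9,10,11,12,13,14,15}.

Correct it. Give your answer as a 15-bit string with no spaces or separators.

010110101110111

s1 (pos 1,3,5,7,9,11,13,15): 1⊕0⊕1⊕1⊕1⊕1⊕1⊕1 = 1
s2 (pos 2,3,6,7,10,11,14,15): 1⊕0⊕0⊕1⊕1⊕1⊕1⊕1 = 0
s4 (pos 4,5,6,7,12,13,14,15): 1⊕1⊕0⊕1⊕0⊕1⊕1⊕1 = 0
s8 (pos 8,9,10,11,12,13,14,15): 0⊕1⊕1⊕1⊕0⊕1⊕1⊕1 = 0
Syndrome s8…s1 = 0001 → error at position 1.
Flip position 1: 110110101110111 → 010110101110111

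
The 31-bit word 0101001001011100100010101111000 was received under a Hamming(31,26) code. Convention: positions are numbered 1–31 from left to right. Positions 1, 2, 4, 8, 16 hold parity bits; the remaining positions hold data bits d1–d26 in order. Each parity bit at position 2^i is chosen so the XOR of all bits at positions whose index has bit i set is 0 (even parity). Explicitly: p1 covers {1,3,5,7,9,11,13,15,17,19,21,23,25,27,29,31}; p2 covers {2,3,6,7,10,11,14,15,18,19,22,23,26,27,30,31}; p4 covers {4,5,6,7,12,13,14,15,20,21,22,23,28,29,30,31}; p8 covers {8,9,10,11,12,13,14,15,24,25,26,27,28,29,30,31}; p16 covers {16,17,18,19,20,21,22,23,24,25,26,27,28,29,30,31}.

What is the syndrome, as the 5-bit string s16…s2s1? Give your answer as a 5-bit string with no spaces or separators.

s1 (pos 1,3,5,7,9,11,13,15,17,19,21,23,25,27,29,31): 0⊕0⊕0⊕1⊕0⊕0⊕1⊕0⊕1⊕0⊕1⊕1⊕1⊕1⊕0⊕0 = 1
s2 (pos 2,3,6,7,10,11,14,15,18,19,22,23,26,27,30,31): 1⊕0⊕0⊕1⊕1⊕0⊕1⊕0⊕0⊕0⊕0⊕1⊕1⊕1⊕0⊕0 = 1
s4 (pos 4,5,6,7,12,13,14,15,20,21,22,23,28,29,30,31): 1⊕0⊕0⊕1⊕1⊕1⊕1⊕0⊕0⊕1⊕0⊕1⊕1⊕0⊕0⊕0 = 0
s8 (pos 8,9,10,11,12,13,14,15,24,25,26,27,28,29,30,31): 0⊕0⊕1⊕0⊕1⊕1⊕1⊕0⊕0⊕1⊕1⊕1⊕1⊕0⊕0⊕0 = 0
s16 (pos 16,17,18,19,20,21,22,23,24,25,26,27,28,29,30,31): 0⊕1⊕0⊕0⊕0⊕1⊕0⊕1⊕0⊕1⊕1⊕1⊕1⊕0⊕0⊕0 = 1
Syndrome s16…s1 = 10011 → error at position 19.

10011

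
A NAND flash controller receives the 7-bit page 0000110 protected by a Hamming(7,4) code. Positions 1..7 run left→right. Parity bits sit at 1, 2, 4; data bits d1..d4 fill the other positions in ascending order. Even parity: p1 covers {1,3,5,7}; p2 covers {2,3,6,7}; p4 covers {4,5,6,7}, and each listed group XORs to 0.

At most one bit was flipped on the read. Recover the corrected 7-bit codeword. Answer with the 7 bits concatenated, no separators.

0010110

s1 (pos 1,3,5,7): 0⊕0⊕1⊕0 = 1
s2 (pos 2,3,6,7): 0⊕0⊕1⊕0 = 1
s4 (pos 4,5,6,7): 0⊕1⊕1⊕0 = 0
Syndrome s4…s1 = 011 → error at position 3.
Flip position 3: 0000110 → 0010110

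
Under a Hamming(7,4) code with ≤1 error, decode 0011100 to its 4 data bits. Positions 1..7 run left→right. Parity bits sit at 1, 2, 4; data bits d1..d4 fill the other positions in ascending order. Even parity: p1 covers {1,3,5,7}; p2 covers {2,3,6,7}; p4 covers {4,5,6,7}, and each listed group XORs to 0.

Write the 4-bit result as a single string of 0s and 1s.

1100

s1 (pos 1,3,5,7): 0⊕1⊕1⊕0 = 0
s2 (pos 2,3,6,7): 0⊕1⊕0⊕0 = 1
s4 (pos 4,5,6,7): 1⊕1⊕0⊕0 = 0
Syndrome s4…s1 = 010 → error at position 2.
Flip position 2: 0011100 → 0111100
Read data bits from positions 3,5,6,7: 1100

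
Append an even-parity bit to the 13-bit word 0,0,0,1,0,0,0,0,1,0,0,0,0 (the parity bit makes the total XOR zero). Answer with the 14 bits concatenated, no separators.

00010000100000

XOR of the 13 data bits: 0⊕0⊕0⊕1⊕0⊕0⊕0⊕0⊕1⊕0⊕0⊕0⊕0 = 0
Parity bit = 0 (so all 14 bits XOR to 0).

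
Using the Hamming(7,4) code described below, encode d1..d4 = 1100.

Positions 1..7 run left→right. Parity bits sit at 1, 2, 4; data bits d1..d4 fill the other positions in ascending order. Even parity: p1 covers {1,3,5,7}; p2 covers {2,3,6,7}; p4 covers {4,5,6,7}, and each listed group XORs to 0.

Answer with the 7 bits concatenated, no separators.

0111100

Place data at non-parity positions: p1 p2 1 p4 1 0 0
p1 (pos 1,3,5,7): XOR of data positions = 1⊕1⊕0 = 0
p2 (pos 2,3,6,7): XOR of data positions = 1⊕0⊕0 = 1
p4 (pos 4,5,6,7): XOR of data positions = 1⊕0⊕0 = 1
Codeword: 0111100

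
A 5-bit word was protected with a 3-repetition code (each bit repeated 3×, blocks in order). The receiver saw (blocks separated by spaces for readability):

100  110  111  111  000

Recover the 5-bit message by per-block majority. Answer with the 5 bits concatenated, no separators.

01110

Block 1 (100): 1 one → 0
Block 2 (110): 2 ones → 1
Block 3 (111): 3 ones → 1
Block 4 (111): 3 ones → 1
Block 5 (000): 0 ones → 0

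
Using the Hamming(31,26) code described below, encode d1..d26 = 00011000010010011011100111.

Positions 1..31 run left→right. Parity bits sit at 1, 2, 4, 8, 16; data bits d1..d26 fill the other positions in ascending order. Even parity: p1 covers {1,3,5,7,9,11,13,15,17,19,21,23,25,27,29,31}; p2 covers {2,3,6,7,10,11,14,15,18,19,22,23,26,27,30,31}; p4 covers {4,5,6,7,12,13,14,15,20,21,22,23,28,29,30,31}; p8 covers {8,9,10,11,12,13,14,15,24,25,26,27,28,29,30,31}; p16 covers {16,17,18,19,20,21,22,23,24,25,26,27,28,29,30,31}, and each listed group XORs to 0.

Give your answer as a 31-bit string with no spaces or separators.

0101001010000101010011011100111

Place data at non-parity positions: p1 p2 0 p4 0 0 1 p8 1 0 0 0 0 1 0 p16 0 1 0 0 1 1 0 1 1 1 0 0 1 1 1
p1 (pos 1,3,5,7,9,11,13,15,17,19,21,23,25,27,29,31): XOR of data positions = 0⊕0⊕1⊕1⊕0⊕0⊕0⊕0⊕0⊕1⊕0⊕1⊕0⊕1⊕1 = 0
p2 (pos 2,3,6,7,10,11,14,15,18,19,22,23,26,27,30,31): XOR of data positions = 0⊕0⊕1⊕0⊕0⊕1⊕0⊕1⊕0⊕1⊕0⊕1⊕0⊕1⊕1 = 1
p4 (pos 4,5,6,7,12,13,14,15,20,21,22,23,28,29,30,31): XOR of data positions = 0⊕0⊕1⊕0⊕0⊕1⊕0⊕0⊕1⊕1⊕0⊕0⊕1⊕1⊕1 = 1
p8 (pos 8,9,10,11,12,13,14,15,24,25,26,27,28,29,30,31): XOR of data positions = 1⊕0⊕0⊕0⊕0⊕1⊕0⊕1⊕1⊕1⊕0⊕0⊕1⊕1⊕1 = 0
p16 (pos 16,17,18,19,20,21,22,23,24,25,26,27,28,29,30,31): XOR of data positions = 0⊕1⊕0⊕0⊕1⊕1⊕0⊕1⊕1⊕1⊕0⊕0⊕1⊕1⊕1 = 1
Codeword: 0101001010000101010011011100111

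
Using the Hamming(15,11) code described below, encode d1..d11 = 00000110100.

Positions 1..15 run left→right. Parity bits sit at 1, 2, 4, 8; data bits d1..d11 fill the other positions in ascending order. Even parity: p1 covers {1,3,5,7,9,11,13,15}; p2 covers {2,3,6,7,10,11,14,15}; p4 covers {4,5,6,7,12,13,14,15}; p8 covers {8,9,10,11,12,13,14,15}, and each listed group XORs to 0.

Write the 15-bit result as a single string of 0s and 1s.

Place data at non-parity positions: p1 p2 0 p4 0 0 0 p8 0 1 1 0 1 0 0
p1 (pos 1,3,5,7,9,11,13,15): XOR of data positions = 0⊕0⊕0⊕0⊕1⊕1⊕0 = 0
p2 (pos 2,3,6,7,10,11,14,15): XOR of data positions = 0⊕0⊕0⊕1⊕1⊕0⊕0 = 0
p4 (pos 4,5,6,7,12,13,14,15): XOR of data positions = 0⊕0⊕0⊕0⊕1⊕0⊕0 = 1
p8 (pos 8,9,10,11,12,13,14,15): XOR of data positions = 0⊕1⊕1⊕0⊕1⊕0⊕0 = 1
Codeword: 000100010110100

000100010110100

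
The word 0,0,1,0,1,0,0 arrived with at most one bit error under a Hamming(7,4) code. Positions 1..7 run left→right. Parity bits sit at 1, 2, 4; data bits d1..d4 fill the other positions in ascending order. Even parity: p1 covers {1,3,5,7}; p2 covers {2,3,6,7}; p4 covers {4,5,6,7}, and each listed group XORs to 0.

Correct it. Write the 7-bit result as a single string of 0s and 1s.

0010110

s1 (pos 1,3,5,7): 0⊕1⊕1⊕0 = 0
s2 (pos 2,3,6,7): 0⊕1⊕0⊕0 = 1
s4 (pos 4,5,6,7): 0⊕1⊕0⊕0 = 1
Syndrome s4…s1 = 110 → error at position 6.
Flip position 6: 0010100 → 0010110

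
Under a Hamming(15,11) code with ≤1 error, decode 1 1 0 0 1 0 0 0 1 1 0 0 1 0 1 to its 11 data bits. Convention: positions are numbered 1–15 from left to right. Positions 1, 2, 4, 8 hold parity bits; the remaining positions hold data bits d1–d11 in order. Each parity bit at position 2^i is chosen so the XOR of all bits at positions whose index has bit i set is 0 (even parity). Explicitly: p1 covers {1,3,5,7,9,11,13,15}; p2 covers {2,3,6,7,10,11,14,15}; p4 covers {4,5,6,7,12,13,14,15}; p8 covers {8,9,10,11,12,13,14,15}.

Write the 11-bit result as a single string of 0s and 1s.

s1 (pos 1,3,5,7,9,11,13,15): 1⊕0⊕1⊕0⊕1⊕0⊕1⊕1 = 1
s2 (pos 2,3,6,7,10,11,14,15): 1⊕0⊕0⊕0⊕1⊕0⊕0⊕1 = 1
s4 (pos 4,5,6,7,12,13,14,15): 0⊕1⊕0⊕0⊕0⊕1⊕0⊕1 = 1
s8 (pos 8,9,10,11,12,13,14,15): 0⊕1⊕1⊕0⊕0⊕1⊕0⊕1 = 0
Syndrome s8…s1 = 0111 → error at position 7.
Flip position 7: 110010001100101 → 110010101100101
Read data bits from positions 3,5,6,7,9,10,11,12,13,14,15: 01011100101

01011100101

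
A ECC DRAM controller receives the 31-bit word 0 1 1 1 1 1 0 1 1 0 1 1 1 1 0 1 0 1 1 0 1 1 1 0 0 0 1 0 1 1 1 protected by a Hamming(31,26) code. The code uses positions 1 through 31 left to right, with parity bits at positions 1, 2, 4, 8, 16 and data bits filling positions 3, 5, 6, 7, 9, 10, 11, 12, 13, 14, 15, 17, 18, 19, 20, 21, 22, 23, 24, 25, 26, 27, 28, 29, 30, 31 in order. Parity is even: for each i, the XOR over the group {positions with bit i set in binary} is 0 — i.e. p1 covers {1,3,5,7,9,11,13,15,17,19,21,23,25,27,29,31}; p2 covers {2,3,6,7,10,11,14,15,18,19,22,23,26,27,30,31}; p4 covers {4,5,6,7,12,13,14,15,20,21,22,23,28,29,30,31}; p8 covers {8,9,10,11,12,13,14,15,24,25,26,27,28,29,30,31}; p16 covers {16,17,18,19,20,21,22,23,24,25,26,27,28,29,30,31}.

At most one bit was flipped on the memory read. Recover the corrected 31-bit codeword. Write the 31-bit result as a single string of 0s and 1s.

s1 (pos 1,3,5,7,9,11,13,15,17,19,21,23,25,27,29,31): 0⊕1⊕1⊕0⊕1⊕1⊕1⊕0⊕0⊕1⊕1⊕1⊕0⊕1⊕1⊕1 = 1
s2 (pos 2,3,6,7,10,11,14,15,18,19,22,23,26,27,30,31): 1⊕1⊕1⊕0⊕0⊕1⊕1⊕0⊕1⊕1⊕1⊕1⊕0⊕1⊕1⊕1 = 0
s4 (pos 4,5,6,7,12,13,14,15,20,21,22,23,28,29,30,31): 1⊕1⊕1⊕0⊕1⊕1⊕1⊕0⊕0⊕1⊕1⊕1⊕0⊕1⊕1⊕1 = 0
s8 (pos 8,9,10,11,12,13,14,15,24,25,26,27,28,29,30,31): 1⊕1⊕0⊕1⊕1⊕1⊕1⊕0⊕0⊕0⊕0⊕1⊕0⊕1⊕1⊕1 = 0
s16 (pos 16,17,18,19,20,21,22,23,24,25,26,27,28,29,30,31): 1⊕0⊕1⊕1⊕0⊕1⊕1⊕1⊕0⊕0⊕0⊕1⊕0⊕1⊕1⊕1 = 0
Syndrome s16…s1 = 00001 → error at position 1.
Flip position 1: 0111110110111101011011100010111 → 1111110110111101011011100010111

1111110110111101011011100010111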